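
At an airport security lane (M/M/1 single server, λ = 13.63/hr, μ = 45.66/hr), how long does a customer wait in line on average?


ρ = 13.63/45.66 = 0.2985
Wq = ρ/(μ−λ) = 0.2985/(45.66 − 13.63) = 0.2985/32.03 = 0.009320 hr

Final: 0.009320 hr


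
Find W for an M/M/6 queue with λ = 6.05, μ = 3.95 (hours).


a = 1.5316; ρ = 0.2553; P₀ = 0.216118
Lq = P₀·a^c·ρ/(c!(1−ρ)²) = 0.001784
Wq = Lq/λ = 0.001784/6.05 = 0.0002948 hr
W = Wq + 1/μ = 0.0002948 + 0.25316 = 0.25346 hr

Final: 0.25346 hr


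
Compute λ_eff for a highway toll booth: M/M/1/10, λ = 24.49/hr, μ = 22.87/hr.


ρ = 1.0708; P_K = (1−ρ)ρ^10/(1−ρ^11) = 0.125054
λ_eff = λ(1 − P_K) = 24.49·(1 − 0.125054) = 24.49·0.874946 = 21.4274 /hr

Final: 21.4274 /hr


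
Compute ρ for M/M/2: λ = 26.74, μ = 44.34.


ρ = λ/(cμ) = 26.74/(2·44.34) = 26.74/88.68 = 0.3015

Final: 0.3015


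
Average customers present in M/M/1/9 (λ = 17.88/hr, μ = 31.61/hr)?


ρ = 17.88/31.61 = 0.5656
L = ρ[1 − (K+1)ρ^K + Kρ^(K+1)] / [(1−ρ)(1−ρ^(K+1))]
Numerator: 0.5656·(1 − 10·0.005928 + 9·0.003353) = 0.549183
Denominator: (0.4344)·(0.996647) = 0.432900
L = 0.549183/0.432900 = 1.2686

Final: 1.2686


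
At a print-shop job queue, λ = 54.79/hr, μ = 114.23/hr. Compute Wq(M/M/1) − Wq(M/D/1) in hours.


ρ = 54.79/114.23 = 0.4796
Wq(M/M/1) = ρ/(μ−λ) = 0.4796/59.44 = 0.008069 hr
Wq(M/D/1) = ρ/(2(μ−λ)) = 0.004035 hr
Savings = 0.008069 − 0.004035 = 0.004035 hr

Final: 0.004035 hr


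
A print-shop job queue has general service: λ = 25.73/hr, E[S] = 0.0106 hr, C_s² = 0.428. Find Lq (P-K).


ρ = λ·E[S] = 25.73·0.0106 = 0.2727
Lq = ρ²(1+C_s²)/(2(1−ρ)) = 0.07439·(1+0.428)/(2·0.7273)
= 0.07439·1.4280/1.4545 = 0.07303

Final: 0.07303


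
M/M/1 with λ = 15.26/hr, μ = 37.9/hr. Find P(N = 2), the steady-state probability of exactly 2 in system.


ρ = 15.26/37.9 = 0.4026
P_n = (1−ρ)·ρ^n = (1 − 0.4026)·0.4026^2 = 0.5974·0.162118 = 0.096843

Final: 0.096843


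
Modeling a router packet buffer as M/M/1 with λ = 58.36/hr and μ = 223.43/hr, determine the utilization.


ρ = λ/μ = 58.36/223.43 = 0.2612

Final: 0.2612


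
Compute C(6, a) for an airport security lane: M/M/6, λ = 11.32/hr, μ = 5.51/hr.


a = λ/μ = 2.0544; ρ = a/6 = 0.3424
P₀ = 0.127941 (from M/M/c formula)
C(c,a) = [a^c/(c!(1−ρ))]·P₀ = [75.19154/(720·0.6576)]·0.127941
= 0.15881·0.127941 = 0.020318

Final: 0.020318


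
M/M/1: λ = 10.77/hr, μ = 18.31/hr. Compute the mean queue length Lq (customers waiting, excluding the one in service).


ρ = 10.77/18.31 = 0.5882
Lq = ρ²/(1−ρ) = 0.3460/0.4118 = 0.8402

Final: 0.8402


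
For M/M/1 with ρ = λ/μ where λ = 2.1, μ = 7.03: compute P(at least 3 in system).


ρ = 2.1/7.03 = 0.2987
P(N ≥ n) = ρ^n = 0.2987^3 = 0.026656

Final: 0.026656


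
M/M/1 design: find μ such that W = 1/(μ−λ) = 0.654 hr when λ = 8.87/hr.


W = 1/(μ−λ) ⇒ μ − λ = 1/W = 1/0.654 = 1.5291
μ = λ + 1/W = 8.87 + 1.5291 = 10.3991 per hr

Final: 10.3991 /hr


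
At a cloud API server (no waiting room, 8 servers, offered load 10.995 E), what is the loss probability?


B(c,a) = (a^c/c!) / Σ_{k=0}^{c} a^k/k!
a^8/8! = 5297.138718
Σ terms (k=0..8): 1.00000 + 10.99500 + 60.44501 + 221.53097 + 608.93326 + 1339.04423 + 2453.79855 + 3854.21644 + 5297.13872 = 13847.102178
B = 5297.138718/13847.102178 = 0.382545

Final: 0.382545


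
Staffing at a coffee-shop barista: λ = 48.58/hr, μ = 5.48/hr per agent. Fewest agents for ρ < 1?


Stability requires cμ > λ ⇔ c > λ/μ.
λ/μ = 48.58/5.48 = 8.8650
Minimum integer c = ⌊8.8650⌋ + 1 = 9
Check: 9·5.48 = 49.32 > 48.58, while 8·5.48 = 43.84 ≤ 48.58

Final: 9 servers


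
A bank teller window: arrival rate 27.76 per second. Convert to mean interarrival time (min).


Mean interarrival time = 1/λ = 1/27.76 second = 0.03602 second
In minutes: 0.03602 × 0.0166667 = 0.0006004 min

Final: 0.0006004 min


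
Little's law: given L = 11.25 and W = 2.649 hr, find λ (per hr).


λ = L/W = 11.25/2.649 = 4.2469 /hr

Final: 4.2469 /hr


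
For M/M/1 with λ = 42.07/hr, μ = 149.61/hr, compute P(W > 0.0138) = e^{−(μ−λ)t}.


W ~ Exponential(μ−λ) for M/M/1.
μ − λ = 149.61 − 42.07 = 107.5400
P(W > t) = e^{−(μ−λ)t} = e^{−1.4841} = 0.226717

Final: 0.226717


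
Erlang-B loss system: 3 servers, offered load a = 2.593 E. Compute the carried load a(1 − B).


B(3,2.593) = 0.294683 (Erlang-B)
Carried load = a(1 − B) = 2.593·(1 − 0.294683) = 2.593·0.705317 = 1.8289 E

Final: 1.8289 Erlangs


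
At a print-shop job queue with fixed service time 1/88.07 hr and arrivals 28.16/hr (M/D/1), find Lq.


ρ = 28.16/88.07 = 0.3197
M/D/1: Lq = ρ²/(2(1−ρ)) = 0.1022/(2·0.6803) = 0.07515

Final: 0.07515


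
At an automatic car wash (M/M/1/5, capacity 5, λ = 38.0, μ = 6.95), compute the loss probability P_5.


ρ = λ/μ = 38.0/6.95 = 5.4676
P_K = (1−ρ)ρ^K/(1−ρ^(K+1)) = (-4.4676·4886.455636)/(1 − 26717.311388)
= -21830.855753/-26716.311388 = 0.817136

Final: 0.817136


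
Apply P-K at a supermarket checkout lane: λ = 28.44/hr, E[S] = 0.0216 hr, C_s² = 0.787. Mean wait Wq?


ρ = λ·E[S] = 28.44·0.0216 = 0.6143
E[S²] = E[S]²(1+C_s²) = 0.0216²·(1+0.787) = 0.0008337
Wq = λ·E[S²]/(2(1−ρ)) = 28.44·0.0008337/(2·0.3857) = 0.03074 hr

Final: 0.03074 hr


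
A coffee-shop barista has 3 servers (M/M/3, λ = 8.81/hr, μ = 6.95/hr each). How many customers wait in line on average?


a = λ/μ = 1.2676; ρ = a/3 = 0.4225
P₀ = 0.273302
Lq = P₀·a^c·ρ / (c!·(1−ρ)²) = 0.273302·2.03692·0.4225/(6·0.33346)
= 0.11757

Final: 0.11757


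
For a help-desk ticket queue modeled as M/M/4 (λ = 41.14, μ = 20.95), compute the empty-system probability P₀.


a = λ/μ = 41.14/20.95 = 1.9637; ρ = a/c = 0.4909
Σ_{k=0}^{3} a^k/k! (terms k=0..3) = 1.00000 + 1.96372 + 1.92810 + 1.26209 = 6.15392
Tail: a^4/(4!(1−ρ)) = 14.87034/(24·0.5091) = 1.21712
P₀ = 1/(6.15392 + 1.21712) = 1/7.37103 = 0.135666

Final: 0.135666


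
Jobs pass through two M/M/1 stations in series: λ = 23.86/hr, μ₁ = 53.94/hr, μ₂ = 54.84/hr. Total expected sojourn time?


Each node sees arrival rate λ = 23.86/hr (tandem ⇒ throughput preserved).
W₁ = 1/(μ₁−λ) = 1/(53.94−23.86) = 0.03324 hr
W₂ = 1/(μ₂−λ) = 1/(54.84−23.86) = 0.03228 hr
W_total = W₁ + W₂ = 0.03324 + 0.03228 = 0.06552 hr

Final: 0.06552 hr


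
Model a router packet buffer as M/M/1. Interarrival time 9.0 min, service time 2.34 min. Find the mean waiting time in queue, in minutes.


λ = 60/9.0 = 6.6667 /hr
μ = 60/2.34 = 25.6410 /hr
ρ = λ/μ = 6.6667/25.6410 = 0.2600
Wq = ρ/(μ−λ) = 0.2600/(25.6410−6.6667) = 0.01370 hr
In minutes: 0.01370·60 = 0.8222 min

Final: 0.8222 min


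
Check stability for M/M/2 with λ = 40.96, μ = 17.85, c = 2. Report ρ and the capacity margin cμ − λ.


Total capacity cμ = 2·17.85 = 35.70/hr
ρ = λ/(cμ) = 40.96/35.70 = 1.1473
Stable ⇔ ρ < 1: NO
Spare capacity = cμ − λ = 35.70 − 40.96 = -5.26/hr

Final: ρ = 1.1473; unstable; margin = -5.26/hr


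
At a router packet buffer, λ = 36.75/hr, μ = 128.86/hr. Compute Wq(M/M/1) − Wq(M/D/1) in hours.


ρ = 36.75/128.86 = 0.2852
Wq(M/M/1) = ρ/(μ−λ) = 0.2852/92.11 = 0.003096 hr
Wq(M/D/1) = ρ/(2(μ−λ)) = 0.001548 hr
Savings = 0.003096 − 0.001548 = 0.001548 hr

Final: 0.001548 hr


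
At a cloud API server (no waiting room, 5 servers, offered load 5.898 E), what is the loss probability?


B(c,a) = (a^c/c!) / Σ_{k=0}^{c} a^k/k!
a^5/5! = 59.476115
Σ terms (k=0..5): 1.00000 + 5.89800 + 17.39320 + 34.19504 + 50.42058 + 59.47612 = 168.382932
B = 59.476115/168.382932 = 0.353219

Final: 0.353219


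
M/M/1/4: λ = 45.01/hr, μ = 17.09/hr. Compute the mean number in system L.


ρ = 45.01/17.09 = 2.6337
L = ρ[1 − (K+1)ρ^K + Kρ^(K+1)] / [(1−ρ)(1−ρ^(K+1))]
Numerator: 2.6337·(1 − 5·48.113594 + 4·126.716962) = 703.988730
Denominator: (-1.6337)·(-125.716962) = 205.384293
L = 703.988730/205.384293 = 3.4277

Final: 3.4277


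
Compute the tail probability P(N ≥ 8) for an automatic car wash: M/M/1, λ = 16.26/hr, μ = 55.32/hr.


ρ = 16.26/55.32 = 0.2939
P(N ≥ n) = ρ^n = 0.2939^8 = 0.00005571

Final: 0.00005571


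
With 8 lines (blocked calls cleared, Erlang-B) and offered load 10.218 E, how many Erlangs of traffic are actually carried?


B(8,10.218) = 0.348407 (Erlang-B)
Carried load = a(1 − B) = 10.218·(1 − 0.348407) = 10.218·0.651593 = 6.6580 E

Final: 6.6580 Erlangs


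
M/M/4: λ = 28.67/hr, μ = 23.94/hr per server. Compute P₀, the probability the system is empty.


a = λ/μ = 28.67/23.94 = 1.1976; ρ = a/c = 0.2994
Σ_{k=0}^{3} a^k/k! (terms k=0..3) = 1.00000 + 1.19758 + 0.71710 + 0.28626 = 3.20093
Tail: a^4/(4!(1−ρ)) = 2.05690/(24·0.7006) = 0.12233
P₀ = 1/(3.20093 + 0.12233) = 1/3.32326 = 0.300909

Final: 0.300909


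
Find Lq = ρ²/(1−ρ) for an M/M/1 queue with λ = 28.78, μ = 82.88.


ρ = 28.78/82.88 = 0.3472
Lq = ρ²/(1−ρ) = 0.1206/0.6528 = 0.1847

Final: 0.1847


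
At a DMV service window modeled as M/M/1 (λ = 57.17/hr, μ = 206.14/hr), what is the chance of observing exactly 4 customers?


ρ = 57.17/206.14 = 0.2773
P_n = (1−ρ)·ρ^n = (1 − 0.2773)·0.2773^4 = 0.7227·0.005916 = 0.004275

Final: 0.004275


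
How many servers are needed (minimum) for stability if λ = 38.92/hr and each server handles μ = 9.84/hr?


Stability requires cμ > λ ⇔ c > λ/μ.
λ/μ = 38.92/9.84 = 3.9553
Minimum integer c = ⌊3.9553⌋ + 1 = 4
Check: 4·9.84 = 39.36 > 38.92, while 3·9.84 = 29.52 ≤ 38.92

Final: 4 servers


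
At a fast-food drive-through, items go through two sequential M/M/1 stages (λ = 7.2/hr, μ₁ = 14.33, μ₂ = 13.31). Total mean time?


Each node sees arrival rate λ = 7.2/hr (tandem ⇒ throughput preserved).
W₁ = 1/(μ₁−λ) = 1/(14.33−7.2) = 0.14025 hr
W₂ = 1/(μ₂−λ) = 1/(13.31−7.2) = 0.16367 hr
W_total = W₁ + W₂ = 0.14025 + 0.16367 = 0.30392 hr

Final: 0.30392 hr


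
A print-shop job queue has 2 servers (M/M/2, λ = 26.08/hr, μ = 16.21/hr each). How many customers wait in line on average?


a = λ/μ = 1.6089; ρ = a/2 = 0.8044
P₀ = 0.108376
Lq = P₀·a^c·ρ / (c!·(1−ρ)²) = 0.108376·2.58851·0.8044/(2·0.03824)
= 2.95049

Final: 2.95049


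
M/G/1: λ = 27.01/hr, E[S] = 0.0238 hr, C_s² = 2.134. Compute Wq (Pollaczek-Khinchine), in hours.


ρ = λ·E[S] = 27.01·0.0238 = 0.6428
E[S²] = E[S]²(1+C_s²) = 0.0238²·(1+2.134) = 0.001775
Wq = λ·E[S²]/(2(1−ρ)) = 27.01·0.001775/(2·0.3572) = 0.06712 hr

Final: 0.06712 hr


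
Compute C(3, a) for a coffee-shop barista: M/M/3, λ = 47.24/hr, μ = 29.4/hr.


a = λ/μ = 1.6068; ρ = a/3 = 0.5356
P₀ = 0.185648 (from M/M/c formula)
C(c,a) = [a^c/(c!(1−ρ))]·P₀ = [4.14847/(6·0.4644)]·0.185648
= 1.48883·0.185648 = 0.276398

Final: 0.276398


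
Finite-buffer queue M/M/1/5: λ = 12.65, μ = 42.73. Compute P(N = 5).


ρ = λ/μ = 12.65/42.73 = 0.2960
P_K = (1−ρ)ρ^K/(1−ρ^(K+1)) = (0.7040·0.002274)/(1 − 0.0006732)
= 0.001601/0.999327 = 0.001602

Final: 0.001602


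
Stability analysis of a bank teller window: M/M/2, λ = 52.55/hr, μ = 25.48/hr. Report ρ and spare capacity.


Total capacity cμ = 2·25.48 = 50.96/hr
ρ = λ/(cμ) = 52.55/50.96 = 1.0312
Stable ⇔ ρ < 1: NO
Spare capacity = cμ − λ = 50.96 − 52.55 = -1.59/hr

Final: ρ = 1.0312; unstable; margin = -1.59/hr


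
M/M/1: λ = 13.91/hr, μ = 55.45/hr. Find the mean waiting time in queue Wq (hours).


ρ = 13.91/55.45 = 0.2509
Wq = ρ/(μ−λ) = 0.2509/(55.45 − 13.91) = 0.2509/41.54 = 0.006039 hr

Final: 0.006039 hr


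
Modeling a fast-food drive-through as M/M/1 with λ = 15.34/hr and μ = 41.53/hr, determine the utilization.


ρ = λ/μ = 15.34/41.53 = 0.3694

Final: 0.3694


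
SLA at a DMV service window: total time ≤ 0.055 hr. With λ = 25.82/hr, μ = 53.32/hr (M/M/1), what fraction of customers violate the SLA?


W ~ Exponential(μ−λ) for M/M/1.
μ − λ = 53.32 − 25.82 = 27.5000
P(W > t) = e^{−(μ−λ)t} = e^{−1.5125} = 0.220358

Final: 0.220358


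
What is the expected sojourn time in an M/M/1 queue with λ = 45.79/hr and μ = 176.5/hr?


W = 1/(μ−λ) = 1/(176.5 − 45.79) = 1/130.71 = 0.007651 hr

Final: 0.007651 hr


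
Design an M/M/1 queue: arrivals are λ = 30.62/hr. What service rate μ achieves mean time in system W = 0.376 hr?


W = 1/(μ−λ) ⇒ μ − λ = 1/W = 1/0.376 = 2.6596
μ = λ + 1/W = 30.62 + 2.6596 = 33.2796 per hr

Final: 33.2796 /hr


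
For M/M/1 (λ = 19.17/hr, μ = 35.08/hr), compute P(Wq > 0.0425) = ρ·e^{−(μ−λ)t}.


ρ = 19.17/35.08 = 0.5465
P(Wq > t) = ρ·e^{−(μ−λ)t} = 0.5465·e^{−0.6762}
= 0.5465·0.508559 = 0.277910

Final: 0.277910


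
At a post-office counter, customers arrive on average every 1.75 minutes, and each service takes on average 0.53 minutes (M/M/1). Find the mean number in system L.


λ = 60/1.75 = 34.2857 /hr
μ = 60/0.53 = 113.2075 /hr
ρ = λ/μ = 34.2857/113.2075 = 0.3029
L = ρ/(1−ρ) = 0.3029/0.6971 = 0.4344

Final: 0.4344


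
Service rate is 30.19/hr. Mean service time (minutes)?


Mean service time = 1/μ = 1/30.19 hour = 0.03312 hour
In minutes: 0.03312 × 60 = 1.9874 min

Final: 1.9874 min


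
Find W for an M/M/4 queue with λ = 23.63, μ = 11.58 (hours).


a = 2.0406; ρ = 0.5101; P₀ = 0.124788
Lq = P₀·a^c·ρ/(c!(1−ρ)²) = 0.19167
Wq = Lq/λ = 0.19167/23.63 = 0.008111 hr
W = Wq + 1/μ = 0.008111 + 0.08636 = 0.09447 hr

Final: 0.09447 hr


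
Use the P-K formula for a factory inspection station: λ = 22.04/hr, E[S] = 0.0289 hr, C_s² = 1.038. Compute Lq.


ρ = λ·E[S] = 22.04·0.0289 = 0.6370
Lq = ρ²(1+C_s²)/(2(1−ρ)) = 0.4057·(1+1.038)/(2·0.3630)
= 0.4057·2.0380/0.7261 = 1.13876

Final: 1.13876


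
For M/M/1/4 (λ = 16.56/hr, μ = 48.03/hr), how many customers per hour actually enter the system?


ρ = 0.3448; P_K = (1−ρ)ρ^4/(1−ρ^5) = 0.009305
λ_eff = λ(1 − P_K) = 16.56·(1 − 0.009305) = 16.56·0.990695 = 16.4059 /hr

Final: 16.4059 /hr


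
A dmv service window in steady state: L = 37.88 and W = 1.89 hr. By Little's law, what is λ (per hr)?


λ = L/W = 37.88/1.89 = 20.0423 /hr

Final: 20.0423 /hr


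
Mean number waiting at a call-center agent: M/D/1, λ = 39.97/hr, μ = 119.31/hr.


ρ = 39.97/119.31 = 0.3350
M/D/1: Lq = ρ²/(2(1−ρ)) = 0.1122/(2·0.6650) = 0.08439

Final: 0.08439


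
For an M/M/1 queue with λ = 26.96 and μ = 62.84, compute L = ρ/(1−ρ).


ρ = λ/μ = 26.96/62.84 = 0.4290
L = ρ/(1−ρ) = 0.4290/(1 − 0.4290) = 0.4290/0.5710 = 0.7514

Final: 0.7514


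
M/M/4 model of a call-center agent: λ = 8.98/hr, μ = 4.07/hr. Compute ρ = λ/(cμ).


ρ = λ/(cμ) = 8.98/(4·4.07) = 8.98/16.28 = 0.5516

Final: 0.5516


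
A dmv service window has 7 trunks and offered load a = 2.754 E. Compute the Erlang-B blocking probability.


B(c,a) = (a^c/c!) / Σ_{k=0}^{c} a^k/k!
a^7/7! = 0.238406
Σ terms (k=0..7): 1.00000 + 2.75400 + 3.79226 + 3.48129 + 2.39687 + 1.32020 + 0.60597 + 0.23841 = 15.588993
B = 0.238406/15.588993 = 0.015293

Final: 0.015293


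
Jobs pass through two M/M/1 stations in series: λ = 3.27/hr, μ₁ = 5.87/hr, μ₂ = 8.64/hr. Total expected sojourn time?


Each node sees arrival rate λ = 3.27/hr (tandem ⇒ throughput preserved).
W₁ = 1/(μ₁−λ) = 1/(5.87−3.27) = 0.38462 hr
W₂ = 1/(μ₂−λ) = 1/(8.64−3.27) = 0.18622 hr
W_total = W₁ + W₂ = 0.38462 + 0.18622 = 0.57084 hr

Final: 0.57084 hr


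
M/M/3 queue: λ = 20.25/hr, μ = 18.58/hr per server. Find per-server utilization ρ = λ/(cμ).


ρ = λ/(cμ) = 20.25/(3·18.58) = 20.25/55.74 = 0.3633

Final: 0.3633


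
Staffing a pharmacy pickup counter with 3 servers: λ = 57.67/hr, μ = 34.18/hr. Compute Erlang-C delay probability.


a = λ/μ = 1.6872; ρ = a/3 = 0.5624
P₀ = 0.168348 (from M/M/c formula)
C(c,a) = [a^c/(c!(1−ρ))]·P₀ = [4.80323/(6·0.4376)]·0.168348
= 1.82945·0.168348 = 0.307983

Final: 0.307983


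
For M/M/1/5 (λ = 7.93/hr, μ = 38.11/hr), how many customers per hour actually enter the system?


ρ = 0.2081; P_K = (1−ρ)ρ^5/(1−ρ^6) = 0.0003089
λ_eff = λ(1 − P_K) = 7.93·(1 − 0.0003089) = 7.93·0.999691 = 7.9276 /hr

Final: 7.9276 /hr


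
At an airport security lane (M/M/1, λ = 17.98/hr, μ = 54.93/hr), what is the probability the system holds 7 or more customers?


ρ = 17.98/54.93 = 0.3273
P(N ≥ n) = ρ^n = 0.3273^7 = 0.0004026

Final: 0.0004026


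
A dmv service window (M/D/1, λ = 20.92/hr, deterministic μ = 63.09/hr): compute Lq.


ρ = 20.92/63.09 = 0.3316
M/D/1: Lq = ρ²/(2(1−ρ)) = 0.1100/(2·0.6684) = 0.08225

Final: 0.08225


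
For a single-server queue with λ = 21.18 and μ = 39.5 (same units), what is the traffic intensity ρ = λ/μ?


ρ = λ/μ = 21.18/39.5 = 0.5362

Final: 0.5362


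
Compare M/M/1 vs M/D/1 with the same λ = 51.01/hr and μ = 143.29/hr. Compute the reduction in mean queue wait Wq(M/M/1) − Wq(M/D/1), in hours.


ρ = 51.01/143.29 = 0.3560
Wq(M/M/1) = ρ/(μ−λ) = 0.3560/92.28 = 0.003858 hr
Wq(M/D/1) = ρ/(2(μ−λ)) = 0.001929 hr
Savings = 0.003858 − 0.001929 = 0.001929 hr

Final: 0.001929 hr


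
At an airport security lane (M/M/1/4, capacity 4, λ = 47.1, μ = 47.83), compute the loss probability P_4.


ρ = λ/μ = 47.1/47.83 = 0.9847
P_K = (1−ρ)ρ^K/(1−ρ^(K+1)) = (0.01526·0.940334)/(1 − 0.925982)
= 0.014352/0.074018 = 0.193896

Final: 0.193896


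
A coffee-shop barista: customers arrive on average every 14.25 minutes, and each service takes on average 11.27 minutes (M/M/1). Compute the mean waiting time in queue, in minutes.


λ = 60/14.25 = 4.2105 /hr
μ = 60/11.27 = 5.3239 /hr
ρ = λ/μ = 4.2105/5.3239 = 0.7909
Wq = ρ/(μ−λ) = 0.7909/(5.3239−4.2105) = 0.71036 hr
In minutes: 0.71036·60 = 42.622 min

Final: 42.622 min


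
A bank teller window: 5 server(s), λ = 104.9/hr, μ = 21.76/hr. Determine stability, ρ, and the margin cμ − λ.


Total capacity cμ = 5·21.76 = 108.80/hr
ρ = λ/(cμ) = 104.9/108.80 = 0.9642
Stable ⇔ ρ < 1: YES
Spare capacity = cμ − λ = 108.80 − 104.9 = 3.90/hr

Final: ρ = 0.9642; stable; margin = 3.90/hr


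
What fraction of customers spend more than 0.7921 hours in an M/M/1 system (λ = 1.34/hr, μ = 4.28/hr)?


W ~ Exponential(μ−λ) for M/M/1.
μ − λ = 4.28 − 1.34 = 2.9400
P(W > t) = e^{−(μ−λ)t} = e^{−2.3288} = 0.097415

Final: 0.097415


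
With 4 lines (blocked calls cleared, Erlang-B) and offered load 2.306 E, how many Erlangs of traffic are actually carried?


B(4,2.306) = 0.128252 (Erlang-B)
Carried load = a(1 − B) = 2.306·(1 − 0.128252) = 2.306·0.871748 = 2.0103 E

Final: 2.0103 Erlangs


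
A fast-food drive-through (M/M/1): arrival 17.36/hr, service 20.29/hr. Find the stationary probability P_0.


ρ = 17.36/20.29 = 0.8556
P_n = (1−ρ)·ρ^n = (1 − 0.8556)·0.8556^0 = 0.1444·1.000000 = 0.144406

Final: 0.144406


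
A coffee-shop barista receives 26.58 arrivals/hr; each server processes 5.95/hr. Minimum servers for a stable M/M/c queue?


Stability requires cμ > λ ⇔ c > λ/μ.
λ/μ = 26.58/5.95 = 4.4672
Minimum integer c = ⌊4.4672⌋ + 1 = 5
Check: 5·5.95 = 29.75 > 26.58, while 4·5.95 = 23.80 ≤ 26.58

Final: 5 servers


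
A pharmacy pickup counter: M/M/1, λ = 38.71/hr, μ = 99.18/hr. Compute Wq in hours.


ρ = 38.71/99.18 = 0.3903
Wq = ρ/(μ−λ) = 0.3903/(99.18 − 38.71) = 0.3903/60.47 = 0.006454 hr

Final: 0.006454 hr


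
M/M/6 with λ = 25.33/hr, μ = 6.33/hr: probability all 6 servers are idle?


a = λ/μ = 25.33/6.33 = 4.0016; ρ = a/c = 0.6669
Σ_{k=0}^{5} a^k/k! (terms k=0..5) = 1.00000 + 4.00158 + 8.00632 + 10.67931 + 10.68353 + 8.55020 = 42.92094
Tail: a^6/(6!(1−ρ)) = 4105.71575/(720·0.3331) = 17.12067
P₀ = 1/(42.92094 + 17.12067) = 1/60.04161 = 0.016655

Final: 0.016655


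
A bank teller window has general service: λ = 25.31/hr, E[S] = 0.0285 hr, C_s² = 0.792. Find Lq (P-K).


ρ = λ·E[S] = 25.31·0.0285 = 0.7213
Lq = ρ²(1+C_s²)/(2(1−ρ)) = 0.5203·(1+0.792)/(2·0.2787)
= 0.5203·1.7920/0.5573 = 1.67301

Final: 1.67301


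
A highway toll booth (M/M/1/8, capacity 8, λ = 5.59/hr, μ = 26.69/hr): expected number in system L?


ρ = 5.59/26.69 = 0.2094
L = ρ[1 − (K+1)ρ^K + Kρ^(K+1)] / [(1−ρ)(1−ρ^(K+1))]
Numerator: 0.2094·(1 − 9·0.000003703 + 8·0.0000007755) = 0.209436
Denominator: (0.7906)·(0.999999) = 0.790558
L = 0.209436/0.790558 = 0.2649

Final: 0.2649


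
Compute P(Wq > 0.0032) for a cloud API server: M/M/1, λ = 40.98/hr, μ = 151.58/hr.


ρ = 40.98/151.58 = 0.2704
P(Wq > t) = ρ·e^{−(μ−λ)t} = 0.2704·e^{−0.3539}
= 0.2704·0.701931 = 0.189769

Final: 0.189769


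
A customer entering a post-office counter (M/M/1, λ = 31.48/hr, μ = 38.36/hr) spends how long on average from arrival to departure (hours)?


W = 1/(μ−λ) = 1/(38.36 − 31.48) = 1/6.88 = 0.1453 hr

Final: 0.1453 hr


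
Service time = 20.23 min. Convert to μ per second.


μ = 1/(service time) in consistent units.
1 second = 0.0166667 min, so μ = 0.0166667/20.23 = 0.0008239 per second

Final: 0.0008239 /sec


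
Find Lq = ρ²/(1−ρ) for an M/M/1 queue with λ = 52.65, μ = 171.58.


ρ = 52.65/171.58 = 0.3069
Lq = ρ²/(1−ρ) = 0.09416/0.6931 = 0.1358

Final: 0.1358


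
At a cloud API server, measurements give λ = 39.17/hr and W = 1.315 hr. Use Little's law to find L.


L = λW = 39.17·1.315 = 51.5085

Final: 51.5085


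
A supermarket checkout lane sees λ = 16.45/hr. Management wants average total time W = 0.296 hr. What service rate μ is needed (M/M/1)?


W = 1/(μ−λ) ⇒ μ − λ = 1/W = 1/0.296 = 3.3784
μ = λ + 1/W = 16.45 + 3.3784 = 19.8284 per hr

Final: 19.8284 /hr


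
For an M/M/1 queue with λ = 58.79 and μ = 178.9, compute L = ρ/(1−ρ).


ρ = λ/μ = 58.79/178.9 = 0.3286
L = ρ/(1−ρ) = 0.3286/(1 − 0.3286) = 0.3286/0.6714 = 0.4895

Final: 0.4895


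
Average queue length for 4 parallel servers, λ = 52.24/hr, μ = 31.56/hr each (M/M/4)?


a = λ/μ = 1.6553; ρ = a/4 = 0.4138
P₀ = 0.188158
Lq = P₀·a^c·ρ / (c!·(1−ρ)²) = 0.188158·7.50697·0.4138/(24·0.34361)
= 0.07088

Final: 0.07088


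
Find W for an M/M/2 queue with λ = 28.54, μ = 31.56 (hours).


a = 0.9043; ρ = 0.4522; P₀ = 0.377264
Lq = P₀·a^c·ρ/(c!(1−ρ)²) = 0.23239
Wq = Lq/λ = 0.23239/28.54 = 0.008143 hr
W = Wq + 1/μ = 0.008143 + 0.03169 = 0.03983 hr

Final: 0.03983 hr


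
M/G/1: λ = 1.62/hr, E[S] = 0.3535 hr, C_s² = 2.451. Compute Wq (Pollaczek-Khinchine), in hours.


ρ = λ·E[S] = 1.62·0.3535 = 0.5727
E[S²] = E[S]²(1+C_s²) = 0.3535²·(1+2.451) = 0.431245
Wq = λ·E[S²]/(2(1−ρ)) = 1.62·0.431245/(2·0.4273) = 0.81742 hr

Final: 0.81742 hr


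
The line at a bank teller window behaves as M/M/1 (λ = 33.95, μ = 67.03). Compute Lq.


ρ = 33.95/67.03 = 0.5065
Lq = ρ²/(1−ρ) = 0.2565/0.4935 = 0.5198

Final: 0.5198


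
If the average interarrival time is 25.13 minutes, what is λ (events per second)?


λ = 1/(interarrival time) in consistent units.
1 second = 0.0166667 min, so λ = 0.0166667/25.13 = 0.0006632 per second

Final: 0.0006632 /sec


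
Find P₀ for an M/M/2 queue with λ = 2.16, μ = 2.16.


a = λ/μ = 2.16/2.16 = 1.0000; ρ = a/c = 0.5000
Σ_{k=0}^{1} a^k/k! (terms k=0..1) = 1.00000 + 1.00000 = 2.00000
Tail: a^2/(2!(1−ρ)) = 1.00000/(2·0.5000) = 1.00000
P₀ = 1/(2.00000 + 1.00000) = 1/3.00000 = 0.333333

Final: 0.333333


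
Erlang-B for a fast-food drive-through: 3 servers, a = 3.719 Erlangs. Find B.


B(c,a) = (a^c/c!) / Σ_{k=0}^{c} a^k/k!
a^3/3! = 8.572891
Σ terms (k=0..3): 1.00000 + 3.71900 + 6.91548 + 8.57289 = 20.207371
B = 8.572891/20.207371 = 0.424246

Final: 0.424246


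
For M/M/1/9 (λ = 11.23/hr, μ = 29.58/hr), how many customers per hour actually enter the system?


ρ = 0.3796; P_K = (1−ρ)ρ^9/(1−ρ^10) = 0.0001016
λ_eff = λ(1 − P_K) = 11.23·(1 − 0.0001016) = 11.23·0.999898 = 11.2289 /hr

Final: 11.2289 /hr


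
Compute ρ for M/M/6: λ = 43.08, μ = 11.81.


ρ = λ/(cμ) = 43.08/(6·11.81) = 43.08/70.86 = 0.6080

Final: 0.6080


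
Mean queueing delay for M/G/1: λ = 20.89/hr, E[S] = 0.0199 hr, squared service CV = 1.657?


ρ = λ·E[S] = 20.89·0.0199 = 0.4157
E[S²] = E[S]²(1+C_s²) = 0.0199²·(1+1.657) = 0.001052
Wq = λ·E[S²]/(2(1−ρ)) = 20.89·0.001052/(2·0.5843) = 0.01881 hr

Final: 0.01881 hr


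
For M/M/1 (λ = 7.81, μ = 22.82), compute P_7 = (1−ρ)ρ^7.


ρ = 7.81/22.82 = 0.3422
P_n = (1−ρ)·ρ^n = (1 − 0.3422)·0.3422^7 = 0.6578·0.0005500 = 0.0003618

Final: 0.0003618


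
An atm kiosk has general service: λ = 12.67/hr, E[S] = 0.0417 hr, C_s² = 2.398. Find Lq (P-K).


ρ = λ·E[S] = 12.67·0.0417 = 0.5283
Lq = ρ²(1+C_s²)/(2(1−ρ)) = 0.2791·(1+2.398)/(2·0.4717)
= 0.2791·3.3980/0.9433 = 1.00552

Final: 1.00552


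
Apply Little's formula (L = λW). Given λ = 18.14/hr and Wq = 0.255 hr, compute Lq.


Lq = λWq = 18.14·0.255 = 4.6257

Final: 4.6257


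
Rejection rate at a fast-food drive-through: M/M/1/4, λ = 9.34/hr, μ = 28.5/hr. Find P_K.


ρ = λ/μ = 9.34/28.5 = 0.3277
P_K = (1−ρ)ρ^K/(1−ρ^(K+1)) = (0.6723·0.011535)/(1 − 0.003780)
= 0.007755/0.996220 = 0.007784

Final: 0.007784


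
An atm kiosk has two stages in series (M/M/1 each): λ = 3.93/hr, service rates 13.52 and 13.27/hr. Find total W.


Each node sees arrival rate λ = 3.93/hr (tandem ⇒ throughput preserved).
W₁ = 1/(μ₁−λ) = 1/(13.52−3.93) = 0.10428 hr
W₂ = 1/(μ₂−λ) = 1/(13.27−3.93) = 0.10707 hr
W_total = W₁ + W₂ = 0.10428 + 0.10707 = 0.21134 hr

Final: 0.21134 hr


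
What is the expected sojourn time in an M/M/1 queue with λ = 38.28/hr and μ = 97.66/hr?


W = 1/(μ−λ) = 1/(97.66 − 38.28) = 1/59.38 = 0.01684 hr

Final: 0.01684 hr


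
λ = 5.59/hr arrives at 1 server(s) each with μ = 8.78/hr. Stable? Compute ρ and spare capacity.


Total capacity cμ = 1·8.78 = 8.78/hr
ρ = λ/(cμ) = 5.59/8.78 = 0.6367
Stable ⇔ ρ < 1: YES
Spare capacity = cμ − λ = 8.78 − 5.59 = 3.19/hr

Final: ρ = 0.6367; stable; margin = 3.19/hr


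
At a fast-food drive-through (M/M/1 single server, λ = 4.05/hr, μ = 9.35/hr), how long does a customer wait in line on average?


ρ = 4.05/9.35 = 0.4332
Wq = ρ/(μ−λ) = 0.4332/(9.35 − 4.05) = 0.4332/5.30 = 0.08173 hr

Final: 0.08173 hr


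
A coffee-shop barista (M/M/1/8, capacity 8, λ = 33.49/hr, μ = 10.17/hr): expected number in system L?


ρ = 33.49/10.17 = 3.2930
L = ρ[1 − (K+1)ρ^K + Kρ^(K+1)] / [(1−ρ)(1−ρ^(K+1))]
Numerator: 3.2930·(1 − 9·13827.814885 + 8·45535.252752) = 789773.522416
Denominator: (-2.2930)·(-45534.252752) = 104410.892250
L = 789773.522416/104410.892250 = 7.5641

Final: 7.5641


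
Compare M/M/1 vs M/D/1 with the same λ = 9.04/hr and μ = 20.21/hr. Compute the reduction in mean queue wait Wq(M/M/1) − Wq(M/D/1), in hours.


ρ = 9.04/20.21 = 0.4473
Wq(M/M/1) = ρ/(μ−λ) = 0.4473/11.17 = 0.04005 hr
Wq(M/D/1) = ρ/(2(μ−λ)) = 0.02002 hr
Savings = 0.04005 − 0.02002 = 0.02002 hr

Final: 0.02002 hr


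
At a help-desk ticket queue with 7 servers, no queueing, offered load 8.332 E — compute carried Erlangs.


B(7,8.332) = 0.326573 (Erlang-B)
Carried load = a(1 − B) = 8.332·(1 − 0.326573) = 8.332·0.673427 = 5.6110 E

Final: 5.6110 Erlangs


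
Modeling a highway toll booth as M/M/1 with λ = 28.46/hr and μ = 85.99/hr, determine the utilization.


ρ = λ/μ = 28.46/85.99 = 0.3310

Final: 0.3310


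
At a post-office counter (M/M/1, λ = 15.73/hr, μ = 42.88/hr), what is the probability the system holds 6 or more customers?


ρ = 15.73/42.88 = 0.3668
P(N ≥ n) = ρ^n = 0.3668^6 = 0.002437

Final: 0.002437


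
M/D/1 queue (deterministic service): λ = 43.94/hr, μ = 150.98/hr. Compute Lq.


ρ = 43.94/150.98 = 0.2910
M/D/1: Lq = ρ²/(2(1−ρ)) = 0.08470/(2·0.7090) = 0.05973

Final: 0.05973


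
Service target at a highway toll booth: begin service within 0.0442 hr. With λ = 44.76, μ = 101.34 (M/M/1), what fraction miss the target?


ρ = 44.76/101.34 = 0.4417
P(Wq > t) = ρ·e^{−(μ−λ)t} = 0.4417·e^{−2.5008}
= 0.4417·0.082016 = 0.036225

Final: 0.036225


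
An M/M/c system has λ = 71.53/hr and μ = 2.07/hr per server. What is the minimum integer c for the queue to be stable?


Stability requires cμ > λ ⇔ c > λ/μ.
λ/μ = 71.53/2.07 = 34.5556
Minimum integer c = ⌊34.5556⌋ + 1 = 35
Check: 35·2.07 = 72.45 > 71.53, while 34·2.07 = 70.38 ≤ 71.53

Final: 35 servers


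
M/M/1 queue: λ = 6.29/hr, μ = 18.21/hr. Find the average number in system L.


ρ = λ/μ = 6.29/18.21 = 0.3454
L = ρ/(1−ρ) = 0.3454/(1 − 0.3454) = 0.3454/0.6546 = 0.5277

Final: 0.5277


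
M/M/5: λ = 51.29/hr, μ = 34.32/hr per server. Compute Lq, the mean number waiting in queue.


a = λ/μ = 1.4945; ρ = a/5 = 0.2989
P₀ = 0.224019
Lq = P₀·a^c·ρ / (c!·(1−ρ)²) = 0.224019·7.45465·0.2989/(120·0.49155)
= 0.008462

Final: 0.008462


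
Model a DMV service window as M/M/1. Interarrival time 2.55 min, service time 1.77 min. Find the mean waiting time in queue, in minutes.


λ = 60/2.55 = 23.5294 /hr
μ = 60/1.77 = 33.8983 /hr
ρ = λ/μ = 23.5294/33.8983 = 0.6941
Wq = ρ/(μ−λ) = 0.6941/(33.8983−23.5294) = 0.06694 hr
In minutes: 0.06694·60 = 4.017 min

Final: 4.017 min


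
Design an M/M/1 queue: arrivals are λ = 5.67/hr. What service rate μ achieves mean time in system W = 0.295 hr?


W = 1/(μ−λ) ⇒ μ − λ = 1/W = 1/0.295 = 3.3898
μ = λ + 1/W = 5.67 + 3.3898 = 9.0598 per hr

Final: 9.0598 /hr


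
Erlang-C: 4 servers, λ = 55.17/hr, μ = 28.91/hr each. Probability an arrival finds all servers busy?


a = λ/μ = 1.9083; ρ = a/4 = 0.4771
P₀ = 0.144004 (from M/M/c formula)
C(c,a) = [a^c/(c!(1−ρ))]·P₀ = [13.26232/(24·0.5229)]·0.144004
= 1.05676·0.144004 = 0.152178

Final: 0.152178


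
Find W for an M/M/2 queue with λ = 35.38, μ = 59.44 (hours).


a = 0.5952; ρ = 0.2976; P₀ = 0.541294
Lq = P₀·a^c·ρ/(c!(1−ρ)²) = 0.05784
Wq = Lq/λ = 0.05784/35.38 = 0.001635 hr
W = Wq + 1/μ = 0.001635 + 0.01682 = 0.01846 hr

Final: 0.01846 hr


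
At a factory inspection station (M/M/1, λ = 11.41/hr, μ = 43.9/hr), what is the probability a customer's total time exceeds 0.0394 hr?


W ~ Exponential(μ−λ) for M/M/1.
μ − λ = 43.9 − 11.41 = 32.4900
P(W > t) = e^{−(μ−λ)t} = e^{−1.2801} = 0.278008

Final: 0.278008


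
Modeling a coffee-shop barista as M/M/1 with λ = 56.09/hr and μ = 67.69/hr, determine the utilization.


ρ = λ/μ = 56.09/67.69 = 0.8286

Final: 0.8286


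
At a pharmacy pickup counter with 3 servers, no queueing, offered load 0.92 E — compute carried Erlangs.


B(3,0.92) = 0.052480 (Erlang-B)
Carried load = a(1 − B) = 0.92·(1 − 0.052480) = 0.92·0.947520 = 0.8717 E

Final: 0.8717 Erlangs


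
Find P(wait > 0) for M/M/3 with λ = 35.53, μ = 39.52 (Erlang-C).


a = λ/μ = 0.8990; ρ = a/3 = 0.2997
P₀ = 0.403859 (from M/M/c formula)
C(c,a) = [a^c/(c!(1−ρ))]·P₀ = [0.72667/(6·0.7003)]·0.403859
= 0.17294·0.403859 = 0.069842

Final: 0.069842


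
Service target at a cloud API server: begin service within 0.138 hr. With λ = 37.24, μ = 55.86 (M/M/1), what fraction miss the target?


ρ = 37.24/55.86 = 0.6667
P(Wq > t) = ρ·e^{−(μ−λ)t} = 0.6667·e^{−2.5696}
= 0.6667·0.076569 = 0.051046

Final: 0.051046


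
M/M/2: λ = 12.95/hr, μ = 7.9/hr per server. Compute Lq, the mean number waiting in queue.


a = λ/μ = 1.6392; ρ = a/2 = 0.8196
P₀ = 0.099130
Lq = P₀·a^c·ρ / (c!·(1−ρ)²) = 0.099130·2.68711·0.8196/(2·0.03254)
= 3.35505

Final: 3.35505


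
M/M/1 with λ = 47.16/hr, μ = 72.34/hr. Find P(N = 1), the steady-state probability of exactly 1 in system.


ρ = 47.16/72.34 = 0.6519
P_n = (1−ρ)·ρ^n = (1 − 0.6519)·0.6519^1 = 0.3481·0.651921 = 0.226920

Final: 0.226920


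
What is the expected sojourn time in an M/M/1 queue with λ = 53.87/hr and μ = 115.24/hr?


W = 1/(μ−λ) = 1/(115.24 − 53.87) = 1/61.37 = 0.01629 hr

Final: 0.01629 hr


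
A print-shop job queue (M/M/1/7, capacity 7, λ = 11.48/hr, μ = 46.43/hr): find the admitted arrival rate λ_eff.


ρ = 0.2473; P_K = (1−ρ)ρ^7/(1−ρ^8) = 0.00004253
λ_eff = λ(1 − P_K) = 11.48·(1 − 0.00004253) = 11.48·0.999957 = 11.4795 /hr

Final: 11.4795 /hr


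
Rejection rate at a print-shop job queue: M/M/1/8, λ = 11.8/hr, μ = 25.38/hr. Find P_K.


ρ = λ/μ = 11.8/25.38 = 0.4649
P_K = (1−ρ)ρ^K/(1−ρ^(K+1)) = (0.5351·0.002183)/(1 − 0.001015)
= 0.001168/0.998985 = 0.001169

Final: 0.001169


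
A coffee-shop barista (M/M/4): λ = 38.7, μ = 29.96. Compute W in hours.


a = 1.2917; ρ = 0.3229; P₀ = 0.273482
Lq = P₀·a^c·ρ/(c!(1−ρ)²) = 0.02235
Wq = Lq/λ = 0.02235/38.7 = 0.0005775 hr
W = Wq + 1/μ = 0.0005775 + 0.03338 = 0.03396 hr

Final: 0.03396 hr


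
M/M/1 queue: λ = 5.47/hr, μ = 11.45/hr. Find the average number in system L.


ρ = λ/μ = 5.47/11.45 = 0.4777
L = ρ/(1−ρ) = 0.4777/(1 − 0.4777) = 0.4777/0.5223 = 0.9147

Final: 0.9147


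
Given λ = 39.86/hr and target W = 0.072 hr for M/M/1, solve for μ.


W = 1/(μ−λ) ⇒ μ − λ = 1/W = 1/0.072 = 13.8889
μ = λ + 1/W = 39.86 + 13.8889 = 53.7489 per hr

Final: 53.7489 /hr


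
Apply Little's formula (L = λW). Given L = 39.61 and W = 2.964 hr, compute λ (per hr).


λ = L/W = 39.61/2.964 = 13.3637 /hr

Final: 13.3637 /hr


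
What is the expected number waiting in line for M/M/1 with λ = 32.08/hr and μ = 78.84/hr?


ρ = 32.08/78.84 = 0.4069
Lq = ρ²/(1−ρ) = 0.1656/0.5931 = 0.2792

Final: 0.2792


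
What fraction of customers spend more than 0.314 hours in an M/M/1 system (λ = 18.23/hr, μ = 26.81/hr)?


W ~ Exponential(μ−λ) for M/M/1.
μ − λ = 26.81 − 18.23 = 8.5800
P(W > t) = e^{−(μ−λ)t} = e^{−2.6941} = 0.067602

Final: 0.067602


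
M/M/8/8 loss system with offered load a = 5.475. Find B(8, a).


B(c,a) = (a^c/c!) / Σ_{k=0}^{c} a^k/k!
a^8/8! = 20.024075
Σ terms (k=0..8): 1.00000 + 5.47500 + 14.98781 + 27.35276 + 37.43909 + 40.99580 + 37.40867 + 29.25892 + 20.02408 = 213.942124
B = 20.024075/213.942124 = 0.093596

Final: 0.093596


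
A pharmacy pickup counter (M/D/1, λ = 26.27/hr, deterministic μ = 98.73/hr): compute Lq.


ρ = 26.27/98.73 = 0.2661
M/D/1: Lq = ρ²/(2(1−ρ)) = 0.07080/(2·0.7339) = 0.04823

Final: 0.04823


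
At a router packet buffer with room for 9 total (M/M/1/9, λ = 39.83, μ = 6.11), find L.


ρ = 39.83/6.11 = 6.5188
L = ρ[1 − (K+1)ρ^K + Kρ^(K+1)] / [(1−ρ)(1−ρ^(K+1))]
Numerator: 6.5188·(1 − 10·21257973.704184 + 9·138576938.238570) = 6744455673.295187
Denominator: (-5.5188)·(-138576937.238570) = 764781395.038393
L = 6744455673.295187/764781395.038393 = 8.8188

Final: 8.8188


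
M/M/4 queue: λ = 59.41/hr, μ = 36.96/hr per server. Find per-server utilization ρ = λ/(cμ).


ρ = λ/(cμ) = 59.41/(4·36.96) = 59.41/147.84 = 0.4019

Final: 0.4019


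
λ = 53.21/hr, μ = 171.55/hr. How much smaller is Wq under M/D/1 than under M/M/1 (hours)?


ρ = 53.21/171.55 = 0.3102
Wq(M/M/1) = ρ/(μ−λ) = 0.3102/118.34 = 0.002621 hr
Wq(M/D/1) = ρ/(2(μ−λ)) = 0.001311 hr
Savings = 0.002621 − 0.001311 = 0.001311 hr

Final: 0.001311 hr


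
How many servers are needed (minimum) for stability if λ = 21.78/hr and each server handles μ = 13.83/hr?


Stability requires cμ > λ ⇔ c > λ/μ.
λ/μ = 21.78/13.83 = 1.5748
Minimum integer c = ⌊1.5748⌋ + 1 = 2
Check: 2·13.83 = 27.66 > 21.78, while 1·13.83 = 13.83 ≤ 21.78

Final: 2 servers


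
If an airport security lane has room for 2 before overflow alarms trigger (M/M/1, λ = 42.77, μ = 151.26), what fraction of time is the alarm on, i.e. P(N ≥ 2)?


ρ = 42.77/151.26 = 0.2828
P(N ≥ n) = ρ^n = 0.2828^2 = 0.079952

Final: 0.079952


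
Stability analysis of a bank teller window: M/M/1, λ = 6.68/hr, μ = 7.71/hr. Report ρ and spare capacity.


Total capacity cμ = 1·7.71 = 7.71/hr
ρ = λ/(cμ) = 6.68/7.71 = 0.8664
Stable ⇔ ρ < 1: YES
Spare capacity = cμ − λ = 7.71 − 6.68 = 1.03/hr

Final: ρ = 0.8664; stable; margin = 1.03/hr


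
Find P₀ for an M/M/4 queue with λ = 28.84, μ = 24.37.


a = λ/μ = 28.84/24.37 = 1.1834; ρ = a/c = 0.2959
Σ_{k=0}^{3} a^k/k! (terms k=0..3) = 1.00000 + 1.18342 + 0.70024 + 0.27623 = 3.15989
Tail: a^4/(4!(1−ρ)) = 1.96137/(24·0.7041) = 0.11606
P₀ = 1/(3.15989 + 0.11606) = 1/3.27596 = 0.305254

Final: 0.305254


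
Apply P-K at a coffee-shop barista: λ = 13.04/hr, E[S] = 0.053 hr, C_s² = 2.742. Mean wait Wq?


ρ = λ·E[S] = 13.04·0.053 = 0.6911
E[S²] = E[S]²(1+C_s²) = 0.053²·(1+2.742) = 0.010511
Wq = λ·E[S²]/(2(1−ρ)) = 13.04·0.010511/(2·0.3089) = 0.22188 hr

Final: 0.22188 hr


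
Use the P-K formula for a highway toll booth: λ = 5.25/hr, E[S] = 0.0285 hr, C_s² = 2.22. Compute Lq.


ρ = λ·E[S] = 5.25·0.0285 = 0.1496
Lq = ρ²(1+C_s²)/(2(1−ρ)) = 0.02239·(1+2.22)/(2·0.8504)
= 0.02239·3.2200/1.7007 = 0.04239

Final: 0.04239


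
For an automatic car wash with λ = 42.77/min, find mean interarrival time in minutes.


Mean interarrival time = 1/λ = 1/42.77 minute = 0.02338 minute
In minutes: 0.02338 × 1 = 0.02338 min

Final: 0.02338 min


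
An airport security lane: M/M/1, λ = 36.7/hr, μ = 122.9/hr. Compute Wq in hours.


ρ = 36.7/122.9 = 0.2986
Wq = ρ/(μ−λ) = 0.2986/(122.9 − 36.7) = 0.2986/86.20 = 0.003464 hr

Final: 0.003464 hr


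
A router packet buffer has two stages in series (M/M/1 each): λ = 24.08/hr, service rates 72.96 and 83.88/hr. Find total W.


Each node sees arrival rate λ = 24.08/hr (tandem ⇒ throughput preserved).
W₁ = 1/(μ₁−λ) = 1/(72.96−24.08) = 0.02046 hr
W₂ = 1/(μ₂−λ) = 1/(83.88−24.08) = 0.01672 hr
W_total = W₁ + W₂ = 0.02046 + 0.01672 = 0.03718 hr

Final: 0.03718 hr


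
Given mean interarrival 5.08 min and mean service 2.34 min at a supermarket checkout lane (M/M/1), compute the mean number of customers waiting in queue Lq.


λ = 60/5.08 = 11.8110 /hr
μ = 60/2.34 = 25.6410 /hr
ρ = λ/μ = 11.8110/25.6410 = 0.4606
Lq = ρ²/(1−ρ) = 0.2122/0.5394 = 0.3934

Final: 0.3934


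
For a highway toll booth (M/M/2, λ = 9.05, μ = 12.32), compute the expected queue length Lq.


a = λ/μ = 0.7346; ρ = a/2 = 0.3673
P₀ = 0.462749
Lq = P₀·a^c·ρ / (c!·(1−ρ)²) = 0.462749·0.53960·0.3673/(2·0.40032)
= 0.11455

Final: 0.11455


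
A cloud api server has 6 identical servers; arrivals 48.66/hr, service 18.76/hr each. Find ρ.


ρ = λ/(cμ) = 48.66/(6·18.76) = 48.66/112.56 = 0.4323

Final: 0.4323


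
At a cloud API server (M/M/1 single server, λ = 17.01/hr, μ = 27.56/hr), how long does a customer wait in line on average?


ρ = 17.01/27.56 = 0.6172
Wq = ρ/(μ−λ) = 0.6172/(27.56 − 17.01) = 0.6172/10.55 = 0.05850 hr

Final: 0.05850 hr


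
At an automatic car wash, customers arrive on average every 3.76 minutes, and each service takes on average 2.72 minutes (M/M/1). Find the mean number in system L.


λ = 60/3.76 = 15.9574 /hr
μ = 60/2.72 = 22.0588 /hr
ρ = λ/μ = 15.9574/22.0588 = 0.7234
L = ρ/(1−ρ) = 0.7234/0.2766 = 2.6154

Final: 2.6154
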